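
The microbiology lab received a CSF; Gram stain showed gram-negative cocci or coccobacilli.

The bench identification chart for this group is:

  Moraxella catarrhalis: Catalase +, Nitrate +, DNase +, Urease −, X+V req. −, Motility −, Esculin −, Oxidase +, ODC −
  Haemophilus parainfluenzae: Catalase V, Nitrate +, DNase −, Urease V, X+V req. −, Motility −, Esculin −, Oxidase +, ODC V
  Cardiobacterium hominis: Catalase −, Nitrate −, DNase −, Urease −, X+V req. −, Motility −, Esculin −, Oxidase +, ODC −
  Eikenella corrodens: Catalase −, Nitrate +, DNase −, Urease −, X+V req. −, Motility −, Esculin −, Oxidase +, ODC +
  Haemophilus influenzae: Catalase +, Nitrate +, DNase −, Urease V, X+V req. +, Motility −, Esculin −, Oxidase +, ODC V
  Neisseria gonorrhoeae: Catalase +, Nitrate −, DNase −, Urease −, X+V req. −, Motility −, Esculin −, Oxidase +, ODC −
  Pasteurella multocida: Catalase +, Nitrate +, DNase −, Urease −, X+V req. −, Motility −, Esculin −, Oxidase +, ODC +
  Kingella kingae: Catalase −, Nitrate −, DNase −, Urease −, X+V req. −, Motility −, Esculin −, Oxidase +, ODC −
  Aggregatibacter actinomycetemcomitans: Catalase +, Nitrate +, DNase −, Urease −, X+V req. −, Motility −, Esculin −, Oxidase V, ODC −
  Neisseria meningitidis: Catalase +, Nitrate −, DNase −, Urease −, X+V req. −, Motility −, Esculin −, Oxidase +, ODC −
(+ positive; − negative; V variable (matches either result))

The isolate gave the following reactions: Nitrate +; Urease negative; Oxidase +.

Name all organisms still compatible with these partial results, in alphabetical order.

Aggregatibacter actinomycetemcomitans, Eikenella corrodens, Haemophilus influenzae, Haemophilus parainfluenzae, Moraxella catarrhalis, Pasteurella multocida

Oxidase +: all 10 remaining candidates are consistent.
Urease −: all 10 remaining candidates are consistent.
Nitrate +: excludes Cardiobacterium hominis, Neisseria gonorrhoeae, Kingella kingae, Neisseria meningitidis — 6 left.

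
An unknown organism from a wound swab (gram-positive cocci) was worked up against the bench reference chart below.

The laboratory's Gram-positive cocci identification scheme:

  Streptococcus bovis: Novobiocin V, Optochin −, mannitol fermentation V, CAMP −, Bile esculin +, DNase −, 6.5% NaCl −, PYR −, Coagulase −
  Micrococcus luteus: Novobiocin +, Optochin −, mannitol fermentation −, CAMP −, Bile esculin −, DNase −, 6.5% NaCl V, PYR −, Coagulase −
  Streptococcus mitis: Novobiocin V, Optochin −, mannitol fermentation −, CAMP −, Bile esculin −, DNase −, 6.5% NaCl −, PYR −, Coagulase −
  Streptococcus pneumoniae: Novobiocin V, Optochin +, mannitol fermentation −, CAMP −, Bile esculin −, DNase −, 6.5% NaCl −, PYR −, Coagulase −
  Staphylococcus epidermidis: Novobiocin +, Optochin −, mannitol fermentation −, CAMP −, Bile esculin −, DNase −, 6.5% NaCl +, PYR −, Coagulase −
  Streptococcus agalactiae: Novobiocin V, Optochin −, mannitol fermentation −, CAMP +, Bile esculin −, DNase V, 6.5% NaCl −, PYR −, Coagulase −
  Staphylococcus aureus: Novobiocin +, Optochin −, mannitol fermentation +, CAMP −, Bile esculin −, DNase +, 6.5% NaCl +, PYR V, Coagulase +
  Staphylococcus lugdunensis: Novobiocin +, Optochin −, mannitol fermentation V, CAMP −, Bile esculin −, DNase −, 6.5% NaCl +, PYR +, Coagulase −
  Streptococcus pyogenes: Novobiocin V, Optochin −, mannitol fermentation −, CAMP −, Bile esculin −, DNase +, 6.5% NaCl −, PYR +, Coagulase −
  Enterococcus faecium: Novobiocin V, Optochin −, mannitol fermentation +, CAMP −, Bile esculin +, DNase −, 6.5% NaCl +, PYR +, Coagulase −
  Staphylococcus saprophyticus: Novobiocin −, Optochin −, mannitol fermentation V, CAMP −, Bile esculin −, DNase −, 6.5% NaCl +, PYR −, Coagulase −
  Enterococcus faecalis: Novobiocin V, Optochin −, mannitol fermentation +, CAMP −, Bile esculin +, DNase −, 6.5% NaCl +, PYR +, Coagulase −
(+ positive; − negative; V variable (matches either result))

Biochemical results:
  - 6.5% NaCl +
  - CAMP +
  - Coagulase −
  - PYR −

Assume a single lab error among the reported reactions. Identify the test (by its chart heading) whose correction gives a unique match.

As reported, no row in the chart matches all 4 reactions.
Reversing Coagulase → still no organism matches.
Reversing 6.5% NaCl (to −) → unique match: Streptococcus agalactiae.
Reversing CAMP → 3 organisms match (not unique).
Reversing PYR → still no organism matches.

6.5% NaCl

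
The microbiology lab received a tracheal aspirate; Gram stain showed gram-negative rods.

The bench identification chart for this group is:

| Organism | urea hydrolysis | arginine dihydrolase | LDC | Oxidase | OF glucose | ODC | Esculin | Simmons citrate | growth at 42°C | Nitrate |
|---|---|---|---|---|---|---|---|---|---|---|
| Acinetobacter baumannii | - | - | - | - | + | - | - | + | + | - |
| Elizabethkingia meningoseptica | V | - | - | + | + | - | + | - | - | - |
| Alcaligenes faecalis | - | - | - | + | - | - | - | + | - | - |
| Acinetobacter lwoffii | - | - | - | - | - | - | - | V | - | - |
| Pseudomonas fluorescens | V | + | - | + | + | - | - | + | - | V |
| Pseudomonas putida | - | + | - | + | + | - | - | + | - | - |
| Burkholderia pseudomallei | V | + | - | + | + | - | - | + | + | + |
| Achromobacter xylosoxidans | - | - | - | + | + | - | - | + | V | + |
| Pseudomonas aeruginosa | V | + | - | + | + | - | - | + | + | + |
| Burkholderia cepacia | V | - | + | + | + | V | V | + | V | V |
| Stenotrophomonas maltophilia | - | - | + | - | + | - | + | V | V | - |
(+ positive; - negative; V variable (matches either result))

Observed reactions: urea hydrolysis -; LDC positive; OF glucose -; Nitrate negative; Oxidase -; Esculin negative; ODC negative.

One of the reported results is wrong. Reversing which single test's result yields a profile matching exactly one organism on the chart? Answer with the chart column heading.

LDC

As reported, no row in the chart matches all 7 reactions.
Reversing Oxidase → still no organism matches.
Reversing Esculin → still no organism matches.
Reversing Nitrate → still no organism matches.
Reversing urea hydrolysis → still no organism matches.
Reversing ODC → still no organism matches.
Reversing OF glucose → still no organism matches.
Reversing LDC (to -) → unique match: Acinetobacter lwoffii.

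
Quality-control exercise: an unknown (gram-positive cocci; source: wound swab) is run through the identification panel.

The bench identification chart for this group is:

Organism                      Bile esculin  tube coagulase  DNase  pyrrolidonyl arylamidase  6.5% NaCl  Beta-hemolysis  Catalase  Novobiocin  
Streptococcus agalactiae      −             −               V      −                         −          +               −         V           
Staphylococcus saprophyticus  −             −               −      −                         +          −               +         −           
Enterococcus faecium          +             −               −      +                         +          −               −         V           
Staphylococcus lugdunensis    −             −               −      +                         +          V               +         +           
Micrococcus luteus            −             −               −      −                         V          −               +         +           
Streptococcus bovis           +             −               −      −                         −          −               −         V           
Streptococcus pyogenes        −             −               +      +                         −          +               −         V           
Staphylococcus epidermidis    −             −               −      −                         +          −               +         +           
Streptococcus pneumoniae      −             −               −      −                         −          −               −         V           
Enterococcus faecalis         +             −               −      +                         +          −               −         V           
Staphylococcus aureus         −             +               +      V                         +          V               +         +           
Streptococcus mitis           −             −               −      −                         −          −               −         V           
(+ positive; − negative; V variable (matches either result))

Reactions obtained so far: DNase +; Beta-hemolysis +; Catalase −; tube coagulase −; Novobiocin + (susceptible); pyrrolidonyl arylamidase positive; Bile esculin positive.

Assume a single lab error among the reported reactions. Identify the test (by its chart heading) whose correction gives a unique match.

Bile esculin

As reported, no row in the chart matches all 7 reactions.
Reversing DNase → still no organism matches.
Reversing Bile esculin (to −) → unique match: Streptococcus pyogenes.
Reversing pyrrolidonyl arylamidase → still no organism matches.
Reversing Novobiocin → still no organism matches.
Reversing tube coagulase → still no organism matches.
Reversing Beta-hemolysis → still no organism matches.
Reversing Catalase → still no organism matches.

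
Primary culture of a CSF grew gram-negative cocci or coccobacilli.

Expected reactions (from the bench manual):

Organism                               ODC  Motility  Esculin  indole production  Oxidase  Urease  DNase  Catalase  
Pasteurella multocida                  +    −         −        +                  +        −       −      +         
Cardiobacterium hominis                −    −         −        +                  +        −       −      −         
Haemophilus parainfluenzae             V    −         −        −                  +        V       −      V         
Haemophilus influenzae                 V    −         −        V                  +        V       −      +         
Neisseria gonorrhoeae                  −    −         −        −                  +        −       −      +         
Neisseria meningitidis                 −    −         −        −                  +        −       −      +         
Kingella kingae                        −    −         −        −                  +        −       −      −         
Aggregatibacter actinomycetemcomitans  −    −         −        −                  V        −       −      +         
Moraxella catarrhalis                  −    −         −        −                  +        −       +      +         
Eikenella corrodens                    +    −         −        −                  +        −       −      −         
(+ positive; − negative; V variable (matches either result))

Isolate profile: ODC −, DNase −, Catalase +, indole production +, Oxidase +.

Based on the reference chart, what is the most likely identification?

Haemophilus influenzae

ODC −: excludes Pasteurella multocida, Eikenella corrodens — 8 left.
Catalase +: excludes Cardiobacterium hominis, Kingella kingae — 6 left.
indole production +: excludes 5 organisms — 1 left.
DNase −: the one remaining candidate is consistent.
Oxidase +: the one remaining candidate is consistent.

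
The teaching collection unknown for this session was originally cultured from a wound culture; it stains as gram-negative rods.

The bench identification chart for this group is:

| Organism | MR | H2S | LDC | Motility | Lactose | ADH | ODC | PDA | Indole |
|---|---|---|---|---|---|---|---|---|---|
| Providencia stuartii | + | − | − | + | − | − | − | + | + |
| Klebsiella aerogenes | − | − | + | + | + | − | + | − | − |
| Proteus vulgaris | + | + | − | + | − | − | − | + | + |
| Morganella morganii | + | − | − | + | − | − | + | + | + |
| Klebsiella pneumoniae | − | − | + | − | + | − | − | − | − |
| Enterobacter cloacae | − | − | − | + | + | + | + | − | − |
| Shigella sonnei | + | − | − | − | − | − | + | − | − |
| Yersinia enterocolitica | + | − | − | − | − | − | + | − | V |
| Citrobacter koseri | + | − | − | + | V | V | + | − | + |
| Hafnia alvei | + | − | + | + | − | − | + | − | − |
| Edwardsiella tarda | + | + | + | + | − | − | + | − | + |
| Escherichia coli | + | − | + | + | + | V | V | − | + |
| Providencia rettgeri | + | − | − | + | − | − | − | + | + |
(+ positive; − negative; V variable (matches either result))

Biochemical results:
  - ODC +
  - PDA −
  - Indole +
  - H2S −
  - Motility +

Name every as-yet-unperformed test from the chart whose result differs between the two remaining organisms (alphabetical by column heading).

Motility +: excludes Klebsiella pneumoniae, Shigella sonnei, Yersinia enterocolitica — 10 left.
H2S −: excludes Proteus vulgaris, Edwardsiella tarda — 8 left.
ODC +: excludes Providencia stuartii, Providencia rettgeri — 6 left.
PDA −: excludes Morganella morganii — 5 left.
Indole +: excludes Klebsiella aerogenes, Enterobacter cloacae, Hafnia alvei — 2 left.
Two candidates remain: Citrobacter koseri and Escherichia coli.
  MR: + vs + — same for both, does not separate.
  LDC: Citrobacter koseri −, Escherichia coli + — discriminates.
  Lactose: V vs + — variable for at least one, does not separate.
  ADH: V vs V — variable for at least one, does not separate.

LDC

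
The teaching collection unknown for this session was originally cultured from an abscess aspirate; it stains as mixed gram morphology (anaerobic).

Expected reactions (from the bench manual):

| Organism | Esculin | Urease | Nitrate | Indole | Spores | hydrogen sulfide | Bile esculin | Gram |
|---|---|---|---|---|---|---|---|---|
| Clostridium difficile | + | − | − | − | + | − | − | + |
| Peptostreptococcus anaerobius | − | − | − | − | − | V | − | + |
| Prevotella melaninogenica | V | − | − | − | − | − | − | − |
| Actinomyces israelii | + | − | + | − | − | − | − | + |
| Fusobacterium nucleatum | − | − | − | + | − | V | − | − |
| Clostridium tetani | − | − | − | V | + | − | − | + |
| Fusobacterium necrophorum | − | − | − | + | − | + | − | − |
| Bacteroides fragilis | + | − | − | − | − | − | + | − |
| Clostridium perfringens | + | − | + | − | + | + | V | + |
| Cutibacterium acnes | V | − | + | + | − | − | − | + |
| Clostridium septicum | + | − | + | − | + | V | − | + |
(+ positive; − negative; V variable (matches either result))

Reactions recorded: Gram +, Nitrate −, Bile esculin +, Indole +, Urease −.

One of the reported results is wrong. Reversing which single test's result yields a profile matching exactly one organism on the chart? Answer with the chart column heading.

As reported, no row in the chart matches all 5 reactions.
Reversing Gram → still no organism matches.
Reversing Indole → still no organism matches.
Reversing Urease → still no organism matches.
Reversing Bile esculin (to −) → unique match: Clostridium tetani.
Reversing Nitrate → still no organism matches.

Bile esculin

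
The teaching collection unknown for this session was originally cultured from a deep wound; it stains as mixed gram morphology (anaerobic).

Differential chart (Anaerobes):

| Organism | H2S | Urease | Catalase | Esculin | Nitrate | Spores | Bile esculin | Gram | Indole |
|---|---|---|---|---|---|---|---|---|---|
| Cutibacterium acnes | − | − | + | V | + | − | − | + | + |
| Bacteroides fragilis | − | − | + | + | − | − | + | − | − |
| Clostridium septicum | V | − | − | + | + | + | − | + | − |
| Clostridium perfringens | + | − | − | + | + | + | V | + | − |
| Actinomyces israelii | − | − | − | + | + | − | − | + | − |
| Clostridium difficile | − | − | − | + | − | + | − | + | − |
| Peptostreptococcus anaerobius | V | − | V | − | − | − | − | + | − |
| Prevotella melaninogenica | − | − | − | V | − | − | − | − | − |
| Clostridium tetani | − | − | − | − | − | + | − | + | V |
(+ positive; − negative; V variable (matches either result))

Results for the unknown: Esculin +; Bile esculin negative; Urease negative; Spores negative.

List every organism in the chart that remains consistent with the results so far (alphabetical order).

Urease −: all 9 remaining candidates are consistent.
Spores −: excludes Clostridium septicum, Clostridium perfringens, Clostridium difficile, Clostridium tetani — 5 left.
Bile esculin −: excludes Bacteroides fragilis — 4 left.
Esculin +: excludes Peptostreptococcus anaerobius — 3 left.

Actinomyces israelii, Cutibacterium acnes, Prevotella melaninogenica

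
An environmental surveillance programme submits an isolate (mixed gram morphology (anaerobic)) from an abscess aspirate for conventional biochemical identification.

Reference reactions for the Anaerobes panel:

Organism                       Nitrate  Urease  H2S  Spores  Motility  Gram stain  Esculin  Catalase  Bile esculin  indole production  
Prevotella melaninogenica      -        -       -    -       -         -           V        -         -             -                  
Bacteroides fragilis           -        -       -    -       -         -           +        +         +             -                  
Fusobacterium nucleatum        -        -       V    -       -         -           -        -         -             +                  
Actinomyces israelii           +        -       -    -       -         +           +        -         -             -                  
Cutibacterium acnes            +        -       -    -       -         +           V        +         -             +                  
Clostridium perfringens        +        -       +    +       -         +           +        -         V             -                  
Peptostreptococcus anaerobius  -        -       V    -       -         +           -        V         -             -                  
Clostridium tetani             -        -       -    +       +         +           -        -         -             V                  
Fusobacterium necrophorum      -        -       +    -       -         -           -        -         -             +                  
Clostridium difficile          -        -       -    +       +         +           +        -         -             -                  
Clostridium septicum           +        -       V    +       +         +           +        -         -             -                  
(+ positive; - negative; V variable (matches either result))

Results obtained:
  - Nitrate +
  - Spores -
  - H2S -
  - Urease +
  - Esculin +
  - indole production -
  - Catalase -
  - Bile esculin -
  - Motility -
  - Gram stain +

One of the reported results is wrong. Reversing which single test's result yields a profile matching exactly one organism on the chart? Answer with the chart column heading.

Urease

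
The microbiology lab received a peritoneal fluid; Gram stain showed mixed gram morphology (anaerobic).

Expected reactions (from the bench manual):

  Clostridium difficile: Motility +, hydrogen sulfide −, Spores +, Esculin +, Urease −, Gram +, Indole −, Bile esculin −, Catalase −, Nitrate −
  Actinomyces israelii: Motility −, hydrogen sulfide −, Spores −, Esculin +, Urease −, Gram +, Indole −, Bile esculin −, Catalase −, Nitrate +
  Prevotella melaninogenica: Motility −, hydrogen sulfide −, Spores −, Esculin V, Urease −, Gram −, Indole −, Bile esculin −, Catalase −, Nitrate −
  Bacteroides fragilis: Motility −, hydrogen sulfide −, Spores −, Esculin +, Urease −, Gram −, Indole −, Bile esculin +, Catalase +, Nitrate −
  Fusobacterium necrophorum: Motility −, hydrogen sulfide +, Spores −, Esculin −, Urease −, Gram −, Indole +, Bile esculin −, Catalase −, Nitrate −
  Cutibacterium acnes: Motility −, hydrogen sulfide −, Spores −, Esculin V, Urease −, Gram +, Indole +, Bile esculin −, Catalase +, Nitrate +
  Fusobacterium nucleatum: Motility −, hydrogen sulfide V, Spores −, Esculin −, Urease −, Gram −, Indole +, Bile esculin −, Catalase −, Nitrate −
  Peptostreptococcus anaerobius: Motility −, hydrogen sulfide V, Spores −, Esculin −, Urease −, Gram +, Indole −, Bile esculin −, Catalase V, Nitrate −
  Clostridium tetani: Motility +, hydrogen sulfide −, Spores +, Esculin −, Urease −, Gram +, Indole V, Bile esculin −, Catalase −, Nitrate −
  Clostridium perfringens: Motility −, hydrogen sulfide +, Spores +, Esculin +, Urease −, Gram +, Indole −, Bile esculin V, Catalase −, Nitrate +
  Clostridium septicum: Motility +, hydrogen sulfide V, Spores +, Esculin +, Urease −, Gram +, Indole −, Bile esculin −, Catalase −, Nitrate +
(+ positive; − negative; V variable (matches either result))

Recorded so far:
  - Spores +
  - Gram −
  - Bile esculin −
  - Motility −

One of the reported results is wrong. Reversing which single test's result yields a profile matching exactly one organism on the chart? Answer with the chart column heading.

As reported, no row in the chart matches all 4 reactions.
Reversing Motility → still no organism matches.
Reversing Gram (to +) → unique match: Clostridium perfringens.
Reversing Spores → 3 organisms match (not unique).
Reversing Bile esculin → still no organism matches.

Gram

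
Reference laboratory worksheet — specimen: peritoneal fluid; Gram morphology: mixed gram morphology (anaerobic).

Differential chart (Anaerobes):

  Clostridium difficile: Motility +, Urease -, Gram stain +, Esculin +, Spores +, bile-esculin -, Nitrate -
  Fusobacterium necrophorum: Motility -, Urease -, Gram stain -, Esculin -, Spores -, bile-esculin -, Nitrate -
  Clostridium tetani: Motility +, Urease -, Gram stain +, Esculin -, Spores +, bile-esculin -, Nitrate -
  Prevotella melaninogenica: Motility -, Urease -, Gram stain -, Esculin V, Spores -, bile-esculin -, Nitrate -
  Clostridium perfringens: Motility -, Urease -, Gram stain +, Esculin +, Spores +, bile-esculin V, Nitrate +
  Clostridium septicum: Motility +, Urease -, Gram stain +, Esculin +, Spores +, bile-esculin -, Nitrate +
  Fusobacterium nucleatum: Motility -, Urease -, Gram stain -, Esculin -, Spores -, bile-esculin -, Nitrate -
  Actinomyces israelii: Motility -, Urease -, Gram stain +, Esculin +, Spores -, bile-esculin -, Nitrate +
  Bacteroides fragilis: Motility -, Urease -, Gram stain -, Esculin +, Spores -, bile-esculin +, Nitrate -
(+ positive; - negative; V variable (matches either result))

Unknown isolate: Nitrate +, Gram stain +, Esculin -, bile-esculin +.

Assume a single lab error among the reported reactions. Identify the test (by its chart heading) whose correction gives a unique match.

Esculin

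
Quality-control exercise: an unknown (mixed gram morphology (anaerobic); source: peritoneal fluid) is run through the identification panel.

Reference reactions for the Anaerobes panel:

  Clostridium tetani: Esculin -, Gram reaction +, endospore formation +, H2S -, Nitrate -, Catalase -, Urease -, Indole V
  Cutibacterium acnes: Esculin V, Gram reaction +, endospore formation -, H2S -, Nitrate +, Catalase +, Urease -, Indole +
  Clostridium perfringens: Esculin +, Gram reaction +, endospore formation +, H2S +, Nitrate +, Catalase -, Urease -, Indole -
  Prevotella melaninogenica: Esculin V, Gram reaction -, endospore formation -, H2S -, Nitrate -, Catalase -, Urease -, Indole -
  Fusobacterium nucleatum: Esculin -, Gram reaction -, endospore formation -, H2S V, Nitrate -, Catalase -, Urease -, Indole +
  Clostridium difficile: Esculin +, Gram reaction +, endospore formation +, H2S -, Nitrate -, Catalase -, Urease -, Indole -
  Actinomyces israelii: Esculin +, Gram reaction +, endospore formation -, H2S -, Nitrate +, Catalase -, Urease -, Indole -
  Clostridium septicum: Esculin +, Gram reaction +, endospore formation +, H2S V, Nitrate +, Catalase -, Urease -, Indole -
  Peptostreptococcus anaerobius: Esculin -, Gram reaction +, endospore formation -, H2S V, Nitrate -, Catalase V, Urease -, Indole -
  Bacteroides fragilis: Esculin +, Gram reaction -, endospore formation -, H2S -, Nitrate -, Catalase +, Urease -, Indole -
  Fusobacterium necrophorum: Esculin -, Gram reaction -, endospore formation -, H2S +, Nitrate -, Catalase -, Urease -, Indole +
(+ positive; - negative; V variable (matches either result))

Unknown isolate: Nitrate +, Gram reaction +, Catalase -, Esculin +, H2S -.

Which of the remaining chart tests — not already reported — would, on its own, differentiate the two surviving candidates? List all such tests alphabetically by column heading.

Esculin +: excludes Clostridium tetani, Fusobacterium nucleatum, Peptostreptococcus anaerobius, Fusobacterium necrophorum — 7 left.
Nitrate +: excludes Prevotella melaninogenica, Clostridium difficile, Bacteroides fragilis — 4 left.
Gram reaction +: all 4 remaining candidates are consistent.
Catalase -: excludes Cutibacterium acnes — 3 left.
H2S -: excludes Clostridium perfringens — 2 left.
Two candidates remain: Actinomyces israelii and Clostridium septicum.
  endospore formation: Actinomyces israelii -, Clostridium septicum + — discriminates.
  Urease: - vs - — same for both, does not separate.
  Indole: - vs - — same for both, does not separate.

endospore formation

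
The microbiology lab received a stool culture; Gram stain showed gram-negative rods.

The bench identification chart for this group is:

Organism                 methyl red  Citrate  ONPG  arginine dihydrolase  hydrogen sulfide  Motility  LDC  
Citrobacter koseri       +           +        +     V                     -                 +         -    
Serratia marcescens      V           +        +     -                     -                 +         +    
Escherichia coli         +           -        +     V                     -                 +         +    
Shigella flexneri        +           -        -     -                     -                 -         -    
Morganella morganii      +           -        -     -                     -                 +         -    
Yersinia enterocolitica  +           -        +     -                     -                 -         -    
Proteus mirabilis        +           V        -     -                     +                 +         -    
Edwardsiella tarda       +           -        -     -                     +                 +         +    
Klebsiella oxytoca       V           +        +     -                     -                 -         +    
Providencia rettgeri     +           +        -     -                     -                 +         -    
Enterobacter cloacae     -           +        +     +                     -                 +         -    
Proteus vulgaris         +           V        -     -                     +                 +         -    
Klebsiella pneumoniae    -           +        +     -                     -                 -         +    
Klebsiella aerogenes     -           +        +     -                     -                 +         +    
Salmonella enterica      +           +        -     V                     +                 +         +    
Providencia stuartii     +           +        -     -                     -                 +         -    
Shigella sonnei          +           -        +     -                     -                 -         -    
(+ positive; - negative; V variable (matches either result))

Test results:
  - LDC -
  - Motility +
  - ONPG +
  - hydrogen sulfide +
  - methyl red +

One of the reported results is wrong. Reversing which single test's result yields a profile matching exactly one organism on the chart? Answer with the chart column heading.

As reported, no row in the chart matches all 5 reactions.
Reversing Motility → still no organism matches.
Reversing LDC → still no organism matches.
Reversing hydrogen sulfide (to -) → unique match: Citrobacter koseri.
Reversing ONPG → 2 organisms match (not unique).
Reversing methyl red → still no organism matches.

hydrogen sulfide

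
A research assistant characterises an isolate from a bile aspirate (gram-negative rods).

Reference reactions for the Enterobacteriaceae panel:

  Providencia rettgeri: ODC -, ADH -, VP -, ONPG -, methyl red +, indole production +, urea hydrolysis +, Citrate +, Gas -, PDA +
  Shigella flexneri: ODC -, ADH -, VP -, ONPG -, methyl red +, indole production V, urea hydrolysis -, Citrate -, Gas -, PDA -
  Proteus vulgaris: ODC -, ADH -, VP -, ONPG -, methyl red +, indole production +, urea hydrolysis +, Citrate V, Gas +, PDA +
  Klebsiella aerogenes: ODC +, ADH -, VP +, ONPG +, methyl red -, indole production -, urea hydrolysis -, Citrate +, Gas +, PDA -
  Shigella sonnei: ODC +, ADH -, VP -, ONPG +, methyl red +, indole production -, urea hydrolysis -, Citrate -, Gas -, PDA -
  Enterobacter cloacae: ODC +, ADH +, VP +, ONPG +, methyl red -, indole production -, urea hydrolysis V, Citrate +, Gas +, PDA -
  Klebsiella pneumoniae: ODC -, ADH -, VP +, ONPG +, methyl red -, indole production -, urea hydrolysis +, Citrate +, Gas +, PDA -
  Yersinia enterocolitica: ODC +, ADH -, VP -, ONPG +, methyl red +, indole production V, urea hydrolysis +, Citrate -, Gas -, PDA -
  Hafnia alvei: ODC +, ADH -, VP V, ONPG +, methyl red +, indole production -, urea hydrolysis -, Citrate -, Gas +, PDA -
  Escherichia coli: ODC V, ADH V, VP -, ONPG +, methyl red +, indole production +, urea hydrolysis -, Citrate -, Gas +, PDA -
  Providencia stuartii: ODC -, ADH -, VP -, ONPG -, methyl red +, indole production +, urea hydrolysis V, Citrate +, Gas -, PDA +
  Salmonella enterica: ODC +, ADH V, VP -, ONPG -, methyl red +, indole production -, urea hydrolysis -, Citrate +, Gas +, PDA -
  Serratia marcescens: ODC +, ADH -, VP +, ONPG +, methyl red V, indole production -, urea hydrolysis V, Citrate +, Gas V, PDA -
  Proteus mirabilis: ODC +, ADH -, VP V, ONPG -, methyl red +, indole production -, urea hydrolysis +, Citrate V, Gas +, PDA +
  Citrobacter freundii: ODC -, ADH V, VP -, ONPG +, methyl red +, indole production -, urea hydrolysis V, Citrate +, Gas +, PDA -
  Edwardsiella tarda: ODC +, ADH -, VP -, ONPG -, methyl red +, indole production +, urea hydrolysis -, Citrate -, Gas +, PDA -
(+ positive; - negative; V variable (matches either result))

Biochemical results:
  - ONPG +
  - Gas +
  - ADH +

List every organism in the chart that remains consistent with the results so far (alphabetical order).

Citrobacter freundii, Enterobacter cloacae, Escherichia coli

ADH +: excludes 12 organisms — 4 left.
ONPG +: excludes Salmonella enterica — 3 left.
Gas +: all 3 remaining candidates are consistent.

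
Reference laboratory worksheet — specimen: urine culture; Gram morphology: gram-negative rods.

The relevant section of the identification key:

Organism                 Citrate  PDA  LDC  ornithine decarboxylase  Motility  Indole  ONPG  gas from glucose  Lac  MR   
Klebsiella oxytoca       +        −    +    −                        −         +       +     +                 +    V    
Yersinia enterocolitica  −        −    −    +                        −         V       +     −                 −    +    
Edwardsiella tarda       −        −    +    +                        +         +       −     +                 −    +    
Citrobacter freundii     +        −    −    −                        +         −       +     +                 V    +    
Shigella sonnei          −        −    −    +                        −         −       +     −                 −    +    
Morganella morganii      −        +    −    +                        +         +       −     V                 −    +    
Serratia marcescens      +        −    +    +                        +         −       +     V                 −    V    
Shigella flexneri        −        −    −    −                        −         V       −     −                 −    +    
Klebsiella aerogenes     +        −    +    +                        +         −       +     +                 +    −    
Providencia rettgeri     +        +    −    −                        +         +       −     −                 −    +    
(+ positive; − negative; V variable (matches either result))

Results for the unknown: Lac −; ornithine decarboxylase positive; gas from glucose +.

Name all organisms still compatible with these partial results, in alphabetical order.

ornithine decarboxylase +: excludes Klebsiella oxytoca, Citrobacter freundii, Shigella flexneri, Providencia rettgeri — 6 left.
Lac −: excludes Klebsiella aerogenes — 5 left.
gas from glucose +: excludes Yersinia enterocolitica, Shigella sonnei — 3 left.

Edwardsiella tarda, Morganella morganii, Serratia marcescens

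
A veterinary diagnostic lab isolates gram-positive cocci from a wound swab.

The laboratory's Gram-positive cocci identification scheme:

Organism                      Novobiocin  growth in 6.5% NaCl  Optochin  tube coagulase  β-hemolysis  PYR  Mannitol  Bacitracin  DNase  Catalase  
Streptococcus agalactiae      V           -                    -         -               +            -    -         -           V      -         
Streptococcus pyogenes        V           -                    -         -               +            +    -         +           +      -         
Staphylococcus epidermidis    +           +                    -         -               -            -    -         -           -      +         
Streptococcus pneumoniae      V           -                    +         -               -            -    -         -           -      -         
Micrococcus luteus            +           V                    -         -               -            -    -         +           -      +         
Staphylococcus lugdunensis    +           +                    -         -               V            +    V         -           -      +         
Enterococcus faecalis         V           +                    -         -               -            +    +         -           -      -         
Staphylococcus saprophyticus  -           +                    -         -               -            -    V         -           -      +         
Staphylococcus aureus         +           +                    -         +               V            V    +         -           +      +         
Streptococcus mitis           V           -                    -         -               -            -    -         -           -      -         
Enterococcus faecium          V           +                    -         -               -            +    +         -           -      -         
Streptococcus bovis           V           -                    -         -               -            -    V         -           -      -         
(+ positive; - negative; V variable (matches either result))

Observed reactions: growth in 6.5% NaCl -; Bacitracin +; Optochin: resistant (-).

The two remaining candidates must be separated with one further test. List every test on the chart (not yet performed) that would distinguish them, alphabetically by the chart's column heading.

Catalase, DNase, PYR, β-hemolysis

Bacitracin +: excludes 10 organisms — 2 left.
Optochin -: all 2 remaining candidates are consistent.
growth in 6.5% NaCl -: all 2 remaining candidates are consistent.
Two candidates remain: Micrococcus luteus and Streptococcus pyogenes.
  Novobiocin: + vs V — variable for at least one, does not separate.
  tube coagulase: - vs - — same for both, does not separate.
  β-hemolysis: Micrococcus luteus -, Streptococcus pyogenes + — discriminates.
  PYR: Micrococcus luteus -, Streptococcus pyogenes + — discriminates.
  Mannitol: - vs - — same for both, does not separate.
  DNase: Micrococcus luteus -, Streptococcus pyogenes + — discriminates.
  Catalase: Micrococcus luteus +, Streptococcus pyogenes - — discriminates.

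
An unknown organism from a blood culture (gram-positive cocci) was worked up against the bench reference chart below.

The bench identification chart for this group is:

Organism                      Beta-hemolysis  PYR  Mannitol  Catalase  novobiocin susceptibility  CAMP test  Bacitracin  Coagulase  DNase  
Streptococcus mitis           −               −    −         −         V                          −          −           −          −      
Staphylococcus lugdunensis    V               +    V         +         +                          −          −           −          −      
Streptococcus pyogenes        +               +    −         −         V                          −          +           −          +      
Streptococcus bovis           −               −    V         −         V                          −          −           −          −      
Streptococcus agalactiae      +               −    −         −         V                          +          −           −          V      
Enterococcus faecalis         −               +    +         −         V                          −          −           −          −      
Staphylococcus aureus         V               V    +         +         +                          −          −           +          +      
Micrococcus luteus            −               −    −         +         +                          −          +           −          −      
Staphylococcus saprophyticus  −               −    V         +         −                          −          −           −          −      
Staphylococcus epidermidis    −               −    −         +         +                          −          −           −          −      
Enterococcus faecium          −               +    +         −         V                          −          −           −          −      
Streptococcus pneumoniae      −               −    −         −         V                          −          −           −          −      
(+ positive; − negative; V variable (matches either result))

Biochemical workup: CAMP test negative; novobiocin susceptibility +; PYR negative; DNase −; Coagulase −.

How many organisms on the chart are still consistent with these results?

PYR −: excludes Staphylococcus lugdunensis, Streptococcus pyogenes, Enterococcus faecalis, Enterococcus faecium — 8 left.
DNase −: excludes Staphylococcus aureus — 7 left.
Coagulase −: all 7 remaining candidates are consistent.
novobiocin susceptibility +: excludes Staphylococcus saprophyticus — 6 left.
CAMP test −: excludes Streptococcus agalactiae — 5 left.
Still consistent: Micrococcus luteus, Staphylococcus epidermidis, Streptococcus bovis, Streptococcus mitis, Streptococcus pneumoniae.

5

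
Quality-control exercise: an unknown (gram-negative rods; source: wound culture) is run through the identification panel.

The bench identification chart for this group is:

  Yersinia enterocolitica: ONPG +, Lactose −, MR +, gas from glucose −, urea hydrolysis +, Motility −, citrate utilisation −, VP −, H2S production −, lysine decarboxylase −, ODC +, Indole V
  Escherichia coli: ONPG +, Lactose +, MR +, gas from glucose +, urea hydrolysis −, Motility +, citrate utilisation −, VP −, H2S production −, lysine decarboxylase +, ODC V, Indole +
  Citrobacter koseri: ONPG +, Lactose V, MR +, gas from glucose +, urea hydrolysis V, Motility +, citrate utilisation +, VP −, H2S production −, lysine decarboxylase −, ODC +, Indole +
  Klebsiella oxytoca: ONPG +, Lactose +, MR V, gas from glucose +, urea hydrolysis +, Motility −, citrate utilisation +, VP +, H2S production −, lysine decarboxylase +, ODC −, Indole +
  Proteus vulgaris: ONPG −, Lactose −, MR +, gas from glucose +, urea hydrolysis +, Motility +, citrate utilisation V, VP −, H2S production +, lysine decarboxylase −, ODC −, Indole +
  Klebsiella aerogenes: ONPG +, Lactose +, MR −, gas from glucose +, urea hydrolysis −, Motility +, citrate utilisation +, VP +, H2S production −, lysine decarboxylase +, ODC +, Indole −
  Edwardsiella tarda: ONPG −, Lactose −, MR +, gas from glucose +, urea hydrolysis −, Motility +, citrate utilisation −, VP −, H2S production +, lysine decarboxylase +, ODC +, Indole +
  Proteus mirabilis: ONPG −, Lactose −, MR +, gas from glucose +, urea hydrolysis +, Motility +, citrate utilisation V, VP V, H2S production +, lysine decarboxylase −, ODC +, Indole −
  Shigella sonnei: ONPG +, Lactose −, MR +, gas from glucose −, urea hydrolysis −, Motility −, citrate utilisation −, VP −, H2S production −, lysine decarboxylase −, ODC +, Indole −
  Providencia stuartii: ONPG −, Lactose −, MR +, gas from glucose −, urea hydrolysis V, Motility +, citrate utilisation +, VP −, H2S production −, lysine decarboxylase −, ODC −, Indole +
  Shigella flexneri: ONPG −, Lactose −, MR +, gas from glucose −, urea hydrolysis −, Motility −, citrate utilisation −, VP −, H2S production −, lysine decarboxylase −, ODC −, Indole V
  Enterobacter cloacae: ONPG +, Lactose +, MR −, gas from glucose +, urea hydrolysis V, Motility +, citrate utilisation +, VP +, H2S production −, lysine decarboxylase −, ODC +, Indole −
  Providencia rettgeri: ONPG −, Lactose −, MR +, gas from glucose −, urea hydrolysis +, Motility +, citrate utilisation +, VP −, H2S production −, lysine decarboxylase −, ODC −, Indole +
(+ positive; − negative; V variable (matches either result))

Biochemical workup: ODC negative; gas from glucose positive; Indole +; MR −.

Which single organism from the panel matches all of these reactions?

ODC −: excludes 7 organisms — 6 left.
MR −: excludes 5 organisms — 1 left.
Indole +: the one remaining candidate is consistent.
gas from glucose +: the one remaining candidate is consistent.

Klebsiella oxytoca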